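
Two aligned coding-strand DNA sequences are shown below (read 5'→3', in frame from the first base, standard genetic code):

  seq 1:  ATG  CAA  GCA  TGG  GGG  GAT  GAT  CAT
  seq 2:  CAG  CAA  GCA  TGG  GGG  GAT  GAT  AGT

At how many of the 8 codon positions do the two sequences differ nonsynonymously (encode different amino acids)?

Codon 1: ATG Met / CAG Gln — nonsynonymous.
Codon 2: CAA Gln / CAA Gln — identical.
Codon 3: GCA Ala / GCA Ala — identical.
Codon 4: TGG Trp / TGG Trp — identical.
Codon 5: GGG Gly / GGG Gly — identical.
Codon 6: GAT Asp / GAT Asp — identical.
Codon 7: GAT Asp / GAT Asp — identical.
Codon 8: CAT His / AGT Ser — nonsynonymous.
Nonsynonymous differences: 2.

2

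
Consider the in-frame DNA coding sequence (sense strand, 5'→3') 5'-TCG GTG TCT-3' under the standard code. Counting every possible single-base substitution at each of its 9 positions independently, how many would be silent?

Codon 1 (TCG, Ser): 3 synonymous substitutions.
Codon 2 (GTG, Val): 3 synonymous substitutions.
Codon 3 (TCT, Ser): 3 synonymous substitutions.
Total: 3 + 3 + 3 = 9.

9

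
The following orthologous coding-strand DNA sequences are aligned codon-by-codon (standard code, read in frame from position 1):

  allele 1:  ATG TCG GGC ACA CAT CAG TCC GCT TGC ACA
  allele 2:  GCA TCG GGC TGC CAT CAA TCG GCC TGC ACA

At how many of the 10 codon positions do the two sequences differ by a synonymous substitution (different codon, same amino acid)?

Codon 1: ATG Met / GCA Ala — nonsynonymous.
Codon 2: TCG Ser / TCG Ser — identical.
Codon 3: GGC Gly / GGC Gly — identical.
Codon 4: ACA Thr / TGC Cys — nonsynonymous.
Codon 5: CAT His / CAT His — identical.
Codon 6: CAG Gln / CAA Gln — synonymous.
Codon 7: TCC Ser / TCG Ser — synonymous.
Codon 8: GCT Ala / GCC Ala — synonymous.
Codon 9: TGC Cys / TGC Cys — identical.
Codon 10: ACA Thr / ACA Thr — identical.
Synonymous differences: 3.

3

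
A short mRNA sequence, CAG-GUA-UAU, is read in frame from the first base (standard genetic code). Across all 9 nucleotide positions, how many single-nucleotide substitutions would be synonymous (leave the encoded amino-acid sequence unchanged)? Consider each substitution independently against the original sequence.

Codon 1 (CAG, Gln): 1 synonymous substitution.
Codon 2 (GUA, Val): 3 synonymous substitutions.
Codon 3 (UAU, Tyr): 1 synonymous substitution.
Total: 1 + 3 + 1 = 5.

5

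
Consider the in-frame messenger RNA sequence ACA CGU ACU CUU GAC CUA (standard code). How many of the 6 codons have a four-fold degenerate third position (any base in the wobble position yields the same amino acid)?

Codon 1 ACA (Thr): third position 4-fold.
Codon 2 CGU (Arg): third position 4-fold.
Codon 3 ACU (Thr): third position 4-fold.
Codon 4 CUU (Leu): third position 4-fold.
Codon 5 GAC (Asp): third position 2-fold.
Codon 6 CUA (Leu): third position 4-fold.
Four-fold degenerate third positions: 5.

5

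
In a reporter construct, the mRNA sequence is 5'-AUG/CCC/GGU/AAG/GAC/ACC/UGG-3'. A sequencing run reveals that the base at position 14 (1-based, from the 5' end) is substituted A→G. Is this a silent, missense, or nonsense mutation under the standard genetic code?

Position 14 falls in codon 5: GAC → Asp.
After the substitution the codon is GGC → Gly.
Asp ≠ Gly, so this is a missense mutation.

missense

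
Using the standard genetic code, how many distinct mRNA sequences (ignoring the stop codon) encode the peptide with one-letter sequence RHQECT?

384

Arg: 6 codons.
His: 2 codons.
Gln: 2 codons.
Glu: 2 codons.
Cys: 2 codons.
Thr: 4 codons.
6 × 2 × 2 × 2 × 2 × 4 = 384.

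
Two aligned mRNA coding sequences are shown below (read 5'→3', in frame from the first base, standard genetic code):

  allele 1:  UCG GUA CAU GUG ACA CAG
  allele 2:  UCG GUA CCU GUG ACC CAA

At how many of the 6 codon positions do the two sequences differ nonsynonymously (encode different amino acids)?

Codon 1: UCG Ser / UCG Ser — identical.
Codon 2: GUA Val / GUA Val — identical.
Codon 3: CAU His / CCU Pro — nonsynonymous.
Codon 4: GUG Val / GUG Val — identical.
Codon 5: ACA Thr / ACC Thr — synonymous.
Codon 6: CAG Gln / CAA Gln — synonymous.
Nonsynonymous differences: 1.

1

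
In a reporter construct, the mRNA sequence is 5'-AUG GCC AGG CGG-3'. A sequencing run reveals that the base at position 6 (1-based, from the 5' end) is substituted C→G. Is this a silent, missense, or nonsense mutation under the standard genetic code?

Position 6 falls in codon 2: GCC → Ala.
After the substitution the codon is GCG → Ala.
Both encode Ala, so the change is synonymous.

silent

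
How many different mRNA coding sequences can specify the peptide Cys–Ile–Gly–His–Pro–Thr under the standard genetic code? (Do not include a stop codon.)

768

Cys: 2 codons.
Ile: 3 codons.
Gly: 4 codons.
His: 2 codons.
Pro: 4 codons.
Thr: 4 codons.
2 × 3 × 4 × 2 × 4 × 4 = 768.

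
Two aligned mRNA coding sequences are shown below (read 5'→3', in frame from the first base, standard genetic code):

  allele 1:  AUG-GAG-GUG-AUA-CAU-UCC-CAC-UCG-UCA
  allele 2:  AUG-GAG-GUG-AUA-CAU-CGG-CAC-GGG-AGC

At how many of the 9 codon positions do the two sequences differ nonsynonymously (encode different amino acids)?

Codon 1: AUG Met / AUG Met — identical.
Codon 2: GAG Glu / GAG Glu — identical.
Codon 3: GUG Val / GUG Val — identical.
Codon 4: AUA Ile / AUA Ile — identical.
Codon 5: CAU His / CAU His — identical.
Codon 6: UCC Ser / CGG Arg — nonsynonymous.
Codon 7: CAC His / CAC His — identical.
Codon 8: UCG Ser / GGG Gly — nonsynonymous.
Codon 9: UCA Ser / AGC Ser — synonymous.
Nonsynonymous differences: 2.

2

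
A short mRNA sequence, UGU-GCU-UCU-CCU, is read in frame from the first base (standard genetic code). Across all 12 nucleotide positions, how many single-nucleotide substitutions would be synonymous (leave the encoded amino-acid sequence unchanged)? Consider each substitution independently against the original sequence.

Codon 1 (UGU, Cys): 1 synonymous substitution.
Codon 2 (GCU, Ala): 3 synonymous substitutions.
Codon 3 (UCU, Ser): 3 synonymous substitutions.
Codon 4 (CCU, Pro): 3 synonymous substitutions.
Total: 1 + 3 + 3 + 3 = 10.

10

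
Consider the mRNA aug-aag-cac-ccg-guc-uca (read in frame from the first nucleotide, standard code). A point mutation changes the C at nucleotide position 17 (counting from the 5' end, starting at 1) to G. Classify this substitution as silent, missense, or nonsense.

nonsense

Position 17 falls in codon 6: UCA → Ser.
After the substitution the codon is UGA → Stop.
The new codon is a stop codon, so this is a nonsense mutation.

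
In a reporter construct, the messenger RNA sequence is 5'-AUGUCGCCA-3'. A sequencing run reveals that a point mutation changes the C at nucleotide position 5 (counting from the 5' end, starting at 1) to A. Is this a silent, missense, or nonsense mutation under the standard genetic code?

Position 5 falls in codon 2: UCG → Ser.
After the substitution the codon is UAG → Stop.
The new codon is a stop codon, so this is a nonsense mutation.

nonsense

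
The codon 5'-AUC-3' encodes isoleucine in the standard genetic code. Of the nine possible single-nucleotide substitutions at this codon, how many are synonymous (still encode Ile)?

2

Position 1: none → 0 synonymous.
Position 2: none → 0 synonymous.
Position 3: AUU, AUA → 2 synonymous.
Total: 0 + 0 + 2 = 2.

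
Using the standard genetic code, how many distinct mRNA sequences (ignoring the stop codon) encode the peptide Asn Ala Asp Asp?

Asn: 2 codons.
Ala: 4 codons.
Asp: 2 codons.
Asp: 2 codons.
2 × 4 × 2 × 2 = 32.

32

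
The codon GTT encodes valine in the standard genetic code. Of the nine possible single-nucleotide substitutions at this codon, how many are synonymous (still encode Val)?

3

Position 1: none → 0 synonymous.
Position 2: none → 0 synonymous.
Position 3: GTC, GTA, GTG → 3 synonymous.
Total: 0 + 0 + 3 = 3.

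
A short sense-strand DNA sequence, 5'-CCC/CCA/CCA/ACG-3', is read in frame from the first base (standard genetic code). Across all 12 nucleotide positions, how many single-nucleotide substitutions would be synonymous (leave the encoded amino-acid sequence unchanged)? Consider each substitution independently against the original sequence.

12

Codon 1 (CCC, Pro): 3 synonymous substitutions.
Codon 2 (CCA, Pro): 3 synonymous substitutions.
Codon 3 (CCA, Pro): 3 synonymous substitutions.
Codon 4 (ACG, Thr): 3 synonymous substitutions.
Total: 3 + 3 + 3 + 3 = 12.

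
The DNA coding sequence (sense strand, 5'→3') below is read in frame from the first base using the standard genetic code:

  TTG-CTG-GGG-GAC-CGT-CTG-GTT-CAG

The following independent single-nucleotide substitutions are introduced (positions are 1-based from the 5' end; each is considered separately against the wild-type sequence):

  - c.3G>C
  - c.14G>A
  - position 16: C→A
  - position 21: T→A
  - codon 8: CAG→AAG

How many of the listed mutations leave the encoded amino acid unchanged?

Codon 1: TTG (Leu) → TTC (Phe) — missense.
Codon 5: CGT (Arg) → CAT (His) — missense.
Codon 6: CTG (Leu) → ATG (Met) — missense.
Codon 7: GTT (Val) → GTA (Val) — synonymous.
Codon 8: CAG (Gln) → AAG (Lys) — missense.
Synonymous: 1 of 5.

1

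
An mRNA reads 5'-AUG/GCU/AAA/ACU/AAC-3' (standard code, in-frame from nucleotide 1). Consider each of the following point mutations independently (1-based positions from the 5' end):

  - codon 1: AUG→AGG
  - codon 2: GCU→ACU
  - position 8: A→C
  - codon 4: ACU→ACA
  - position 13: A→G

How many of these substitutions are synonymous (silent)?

Codon 1: AUG (Met) → AGG (Arg) — missense.
Codon 2: GCU (Ala) → ACU (Thr) — missense.
Codon 3: AAA (Lys) → ACA (Thr) — missense.
Codon 4: ACU (Thr) → ACA (Thr) — synonymous.
Codon 5: AAC (Asn) → GAC (Asp) — missense.
Synonymous: 1 of 5.

1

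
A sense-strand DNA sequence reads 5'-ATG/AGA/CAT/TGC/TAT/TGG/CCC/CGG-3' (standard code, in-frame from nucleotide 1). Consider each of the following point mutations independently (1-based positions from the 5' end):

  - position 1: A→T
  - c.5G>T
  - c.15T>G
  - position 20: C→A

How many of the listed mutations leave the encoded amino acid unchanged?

Codon 1: ATG (Met) → TTG (Leu) — missense.
Codon 2: AGA (Arg) → ATA (Ile) — missense.
Codon 5: TAT (Tyr) → TAG (Stop) — nonsense.
Codon 7: CCC (Pro) → CAC (His) — missense.
Synonymous: 0 of 4.

0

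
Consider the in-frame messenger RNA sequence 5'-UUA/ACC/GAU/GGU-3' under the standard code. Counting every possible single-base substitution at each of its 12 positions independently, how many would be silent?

Codon 1 (UUA, Leu): 2 synonymous substitutions.
Codon 2 (ACC, Thr): 3 synonymous substitutions.
Codon 3 (GAU, Asp): 1 synonymous substitution.
Codon 4 (GGU, Gly): 3 synonymous substitutions.
Total: 2 + 3 + 1 + 3 = 9.

9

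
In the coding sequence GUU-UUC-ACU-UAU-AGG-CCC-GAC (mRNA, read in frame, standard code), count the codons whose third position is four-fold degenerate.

3

Codon 1 GUU (Val): third position 4-fold.
Codon 2 UUC (Phe): third position 2-fold.
Codon 3 ACU (Thr): third position 4-fold.
Codon 4 UAU (Tyr): third position 2-fold.
Codon 5 AGG (Arg): third position 2-fold.
Codon 6 CCC (Pro): third position 4-fold.
Codon 7 GAC (Asp): third position 2-fold.
Four-fold degenerate third positions: 3.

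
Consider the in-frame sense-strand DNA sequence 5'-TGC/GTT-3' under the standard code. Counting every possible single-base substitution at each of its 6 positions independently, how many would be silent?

4

Codon 1 (TGC, Cys): 1 synonymous substitution.
Codon 2 (GTT, Val): 3 synonymous substitutions.
Total: 1 + 3 = 4.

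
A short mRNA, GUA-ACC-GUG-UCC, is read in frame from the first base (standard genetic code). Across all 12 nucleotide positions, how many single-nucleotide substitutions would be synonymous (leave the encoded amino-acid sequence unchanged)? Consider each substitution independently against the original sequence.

12

Codon 1 (GUA, Val): 3 synonymous substitutions.
Codon 2 (ACC, Thr): 3 synonymous substitutions.
Codon 3 (GUG, Val): 3 synonymous substitutions.
Codon 4 (UCC, Ser): 3 synonymous substitutions.
Total: 3 + 3 + 3 + 3 = 12.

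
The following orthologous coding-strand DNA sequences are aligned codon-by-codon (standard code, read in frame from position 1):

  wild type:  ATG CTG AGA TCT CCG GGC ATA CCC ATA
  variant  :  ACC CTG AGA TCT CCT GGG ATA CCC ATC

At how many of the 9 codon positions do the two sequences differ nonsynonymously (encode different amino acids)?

Codon 1: ATG Met / ACC Thr — nonsynonymous.
Codon 2: CTG Leu / CTG Leu — identical.
Codon 3: AGA Arg / AGA Arg — identical.
Codon 4: TCT Ser / TCT Ser — identical.
Codon 5: CCG Pro / CCT Pro — synonymous.
Codon 6: GGC Gly / GGG Gly — synonymous.
Codon 7: ATA Ile / ATA Ile — identical.
Codon 8: CCC Pro / CCC Pro — identical.
Codon 9: ATA Ile / ATC Ile — synonymous.
Nonsynonymous differences: 1.

1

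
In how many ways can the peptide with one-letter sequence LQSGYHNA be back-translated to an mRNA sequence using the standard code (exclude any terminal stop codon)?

Leu: 6 codons.
Gln: 2 codons.
Ser: 6 codons.
Gly: 4 codons.
Tyr: 2 codons.
His: 2 codons.
Asn: 2 codons.
Ala: 4 codons.
6 × 2 × 6 × 4 × 2 × 2 × 2 × 4 = 9216.

9216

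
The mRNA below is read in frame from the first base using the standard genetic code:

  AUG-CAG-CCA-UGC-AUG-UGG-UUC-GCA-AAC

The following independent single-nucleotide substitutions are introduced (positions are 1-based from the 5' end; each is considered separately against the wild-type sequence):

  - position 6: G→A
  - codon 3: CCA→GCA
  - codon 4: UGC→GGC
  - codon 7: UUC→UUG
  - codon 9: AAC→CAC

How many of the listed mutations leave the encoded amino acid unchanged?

Codon 2: CAG (Gln) → CAA (Gln) — synonymous.
Codon 3: CCA (Pro) → GCA (Ala) — missense.
Codon 4: UGC (Cys) → GGC (Gly) — missense.
Codon 7: UUC (Phe) → UUG (Leu) — missense.
Codon 9: AAC (Asn) → CAC (His) — missense.
Synonymous: 1 of 5.

1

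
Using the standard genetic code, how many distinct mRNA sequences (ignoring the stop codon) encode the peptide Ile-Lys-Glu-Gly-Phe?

Ile: 3 codons.
Lys: 2 codons.
Glu: 2 codons.
Gly: 4 codons.
Phe: 2 codons.
3 × 2 × 2 × 4 × 2 = 96.

96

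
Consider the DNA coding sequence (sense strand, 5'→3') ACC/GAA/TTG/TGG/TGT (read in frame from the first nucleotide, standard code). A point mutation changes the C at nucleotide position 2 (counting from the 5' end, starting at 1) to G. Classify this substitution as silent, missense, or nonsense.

Position 2 falls in codon 1: ACC → Thr.
After the substitution the codon is AGC → Ser.
Thr ≠ Ser, so this is a missense mutation.

missense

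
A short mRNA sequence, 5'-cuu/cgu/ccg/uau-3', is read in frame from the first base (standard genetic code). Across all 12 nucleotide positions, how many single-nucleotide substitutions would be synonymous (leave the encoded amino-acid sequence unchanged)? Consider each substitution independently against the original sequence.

Codon 1 (CUU, Leu): 3 synonymous substitutions.
Codon 2 (CGU, Arg): 3 synonymous substitutions.
Codon 3 (CCG, Pro): 3 synonymous substitutions.
Codon 4 (UAU, Tyr): 1 synonymous substitution.
Total: 3 + 3 + 3 + 1 = 10.

10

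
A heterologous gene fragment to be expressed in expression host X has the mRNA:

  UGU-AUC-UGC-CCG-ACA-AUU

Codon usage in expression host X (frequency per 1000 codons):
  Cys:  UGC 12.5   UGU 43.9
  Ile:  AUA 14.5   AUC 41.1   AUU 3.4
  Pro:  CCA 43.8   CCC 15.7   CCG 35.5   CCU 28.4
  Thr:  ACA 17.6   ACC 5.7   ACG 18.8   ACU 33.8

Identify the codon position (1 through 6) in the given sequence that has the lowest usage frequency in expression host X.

Codon 1 UGU (Cys): 43.9 per 1000.
Codon 2 AUC (Ile): 41.1 per 1000.
Codon 3 UGC (Cys): 12.5 per 1000.
Codon 4 CCG (Pro): 35.5 per 1000.
Codon 5 ACA (Thr): 17.6 per 1000.
Codon 6 AUU (Ile): 3.4 per 1000.
Lowest frequency is 3.4 at codon 6.

6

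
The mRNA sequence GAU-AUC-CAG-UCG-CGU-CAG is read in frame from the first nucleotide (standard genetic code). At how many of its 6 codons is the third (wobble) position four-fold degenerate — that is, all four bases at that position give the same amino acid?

2

Codon 1 GAU (Asp): third position 2-fold.
Codon 2 AUC (Ile): third position 3-fold.
Codon 3 CAG (Gln): third position 2-fold.
Codon 4 UCG (Ser): third position 4-fold.
Codon 5 CGU (Arg): third position 4-fold.
Codon 6 CAG (Gln): third position 2-fold.
Four-fold degenerate third positions: 2.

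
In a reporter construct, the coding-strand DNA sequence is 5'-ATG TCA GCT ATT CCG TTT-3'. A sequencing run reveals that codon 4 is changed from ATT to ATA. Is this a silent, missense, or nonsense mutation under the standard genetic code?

Position 12 falls in codon 4: ATT → Ile.
After the substitution the codon is ATA → Ile.
Both encode Ile, so the change is synonymous.

silent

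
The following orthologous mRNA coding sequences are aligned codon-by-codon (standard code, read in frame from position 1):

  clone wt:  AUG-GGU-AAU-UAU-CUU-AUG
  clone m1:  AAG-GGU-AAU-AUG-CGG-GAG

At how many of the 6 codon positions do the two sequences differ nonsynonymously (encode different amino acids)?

Codon 1: AUG Met / AAG Lys — nonsynonymous.
Codon 2: GGU Gly / GGU Gly — identical.
Codon 3: AAU Asn / AAU Asn — identical.
Codon 4: UAU Tyr / AUG Met — nonsynonymous.
Codon 5: CUU Leu / CGG Arg — nonsynonymous.
Codon 6: AUG Met / GAG Glu — nonsynonymous.
Nonsynonymous differences: 4.

4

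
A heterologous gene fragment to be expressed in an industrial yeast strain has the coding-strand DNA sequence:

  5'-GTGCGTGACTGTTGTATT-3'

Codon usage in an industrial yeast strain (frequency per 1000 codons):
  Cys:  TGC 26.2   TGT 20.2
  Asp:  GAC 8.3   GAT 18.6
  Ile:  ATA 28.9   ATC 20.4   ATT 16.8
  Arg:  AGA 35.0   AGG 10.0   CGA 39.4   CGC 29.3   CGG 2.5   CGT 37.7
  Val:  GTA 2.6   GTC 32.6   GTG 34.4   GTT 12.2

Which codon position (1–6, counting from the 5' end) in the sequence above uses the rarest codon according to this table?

Codon 1 GTG (Val): 34.4 per 1000.
Codon 2 CGT (Arg): 37.7 per 1000.
Codon 3 GAC (Asp): 8.3 per 1000.
Codon 4 TGT (Cys): 20.2 per 1000.
Codon 5 TGT (Cys): 20.2 per 1000.
Codon 6 ATT (Ile): 16.8 per 1000.
Lowest frequency is 8.3 at codon 3.

3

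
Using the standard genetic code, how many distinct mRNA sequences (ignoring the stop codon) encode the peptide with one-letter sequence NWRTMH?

96

Asn: 2 codons.
Trp: 1 codon.
Arg: 6 codons.
Thr: 4 codons.
Met: 1 codon.
His: 2 codons.
2 × 1 × 6 × 4 × 1 × 2 = 96.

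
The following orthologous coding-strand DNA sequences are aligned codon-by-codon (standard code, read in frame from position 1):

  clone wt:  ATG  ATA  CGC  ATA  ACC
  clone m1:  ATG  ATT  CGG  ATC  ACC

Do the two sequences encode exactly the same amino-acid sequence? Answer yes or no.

Codon 1: ATG Met / ATG Met — identical.
Codon 2: ATA Ile / ATT Ile — synonymous.
Codon 3: CGC Arg / CGG Arg — synonymous.
Codon 4: ATA Ile / ATC Ile — synonymous.
Codon 5: ACC Thr / ACC Thr — identical.
Nonsynonymous differences: 0 → same protein.

yes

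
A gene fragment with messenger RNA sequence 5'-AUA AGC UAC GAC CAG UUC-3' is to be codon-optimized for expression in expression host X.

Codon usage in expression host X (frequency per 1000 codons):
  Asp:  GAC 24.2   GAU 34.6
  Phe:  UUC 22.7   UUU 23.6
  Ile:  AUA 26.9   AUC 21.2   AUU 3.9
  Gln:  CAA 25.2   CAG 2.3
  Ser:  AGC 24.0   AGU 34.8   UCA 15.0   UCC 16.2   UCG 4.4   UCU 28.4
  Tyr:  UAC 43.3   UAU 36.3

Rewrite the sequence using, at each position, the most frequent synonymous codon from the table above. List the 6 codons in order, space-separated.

AUA AGU UAC GAU CAA UUU

Codon 1 (Ile): best is AUA at 26.9.
Codon 2 (Ser): best is AGU at 34.8.
Codon 3 (Tyr): best is UAC at 43.3.
Codon 4 (Asp): best is GAU at 34.6.
Codon 5 (Gln): best is CAA at 25.2.
Codon 6 (Phe): best is UUU at 23.6.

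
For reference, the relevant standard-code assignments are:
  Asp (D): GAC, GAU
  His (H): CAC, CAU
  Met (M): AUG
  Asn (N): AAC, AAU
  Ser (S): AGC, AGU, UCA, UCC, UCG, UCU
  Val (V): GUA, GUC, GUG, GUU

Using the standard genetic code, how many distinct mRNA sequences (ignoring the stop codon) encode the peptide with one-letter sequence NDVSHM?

192

Asn: 2 codons.
Asp: 2 codons.
Val: 4 codons.
Ser: 6 codons.
His: 2 codons.
Met: 1 codon.
2 × 2 × 4 × 6 × 2 × 1 = 192.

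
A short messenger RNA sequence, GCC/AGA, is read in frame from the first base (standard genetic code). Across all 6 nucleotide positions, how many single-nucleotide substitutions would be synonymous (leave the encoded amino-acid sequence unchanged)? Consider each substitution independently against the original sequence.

Codon 1 (GCC, Ala): 3 synonymous substitutions.
Codon 2 (AGA, Arg): 2 synonymous substitutions.
Total: 3 + 2 = 5.

5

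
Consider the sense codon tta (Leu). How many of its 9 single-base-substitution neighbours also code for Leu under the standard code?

2

Position 1: CTA → 1 synonymous.
Position 2: none → 0 synonymous.
Position 3: TTG → 1 synonymous.
Total: 1 + 0 + 1 = 2.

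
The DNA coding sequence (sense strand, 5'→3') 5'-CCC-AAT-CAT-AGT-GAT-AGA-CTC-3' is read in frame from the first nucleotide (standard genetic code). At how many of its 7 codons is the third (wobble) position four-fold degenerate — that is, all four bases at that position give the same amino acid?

2

Codon 1 CCC (Pro): third position 4-fold.
Codon 2 AAT (Asn): third position 2-fold.
Codon 3 CAT (His): third position 2-fold.
Codon 4 AGT (Ser): third position 2-fold.
Codon 5 GAT (Asp): third position 2-fold.
Codon 6 AGA (Arg): third position 2-fold.
Codon 7 CTC (Leu): third position 4-fold.
Four-fold degenerate third positions: 2.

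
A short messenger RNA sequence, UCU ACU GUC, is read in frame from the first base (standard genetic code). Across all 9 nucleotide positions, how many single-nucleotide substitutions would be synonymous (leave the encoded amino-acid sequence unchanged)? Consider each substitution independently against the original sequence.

9

Codon 1 (UCU, Ser): 3 synonymous substitutions.
Codon 2 (ACU, Thr): 3 synonymous substitutions.
Codon 3 (GUC, Val): 3 synonymous substitutions.
Total: 3 + 3 + 3 = 9.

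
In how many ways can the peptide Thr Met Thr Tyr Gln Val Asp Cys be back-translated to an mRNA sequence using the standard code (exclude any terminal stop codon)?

Thr: 4 codons.
Met: 1 codon.
Thr: 4 codons.
Tyr: 2 codons.
Gln: 2 codons.
Val: 4 codons.
Asp: 2 codons.
Cys: 2 codons.
4 × 1 × 4 × 2 × 2 × 4 × 2 × 2 = 1024.

1024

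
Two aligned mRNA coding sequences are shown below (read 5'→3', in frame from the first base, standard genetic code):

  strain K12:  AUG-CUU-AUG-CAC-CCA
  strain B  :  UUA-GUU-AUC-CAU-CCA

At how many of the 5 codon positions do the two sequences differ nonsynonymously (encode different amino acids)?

Codon 1: AUG Met / UUA Leu — nonsynonymous.
Codon 2: CUU Leu / GUU Val — nonsynonymous.
Codon 3: AUG Met / AUC Ile — nonsynonymous.
Codon 4: CAC His / CAU His — synonymous.
Codon 5: CCA Pro / CCA Pro — identical.
Nonsynonymous differences: 3.

3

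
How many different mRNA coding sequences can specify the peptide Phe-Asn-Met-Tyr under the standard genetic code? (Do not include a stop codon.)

8

Phe: 2 codons.
Asn: 2 codons.
Met: 1 codon.
Tyr: 2 codons.
2 × 2 × 1 × 2 = 8.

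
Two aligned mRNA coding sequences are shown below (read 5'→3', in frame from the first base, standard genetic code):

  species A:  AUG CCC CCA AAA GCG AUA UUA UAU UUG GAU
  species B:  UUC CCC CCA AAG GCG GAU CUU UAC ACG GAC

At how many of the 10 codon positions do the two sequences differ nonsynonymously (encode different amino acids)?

Codon 1: AUG Met / UUC Phe — nonsynonymous.
Codon 2: CCC Pro / CCC Pro — identical.
Codon 3: CCA Pro / CCA Pro — identical.
Codon 4: AAA Lys / AAG Lys — synonymous.
Codon 5: GCG Ala / GCG Ala — identical.
Codon 6: AUA Ile / GAU Asp — nonsynonymous.
Codon 7: UUA Leu / CUU Leu — synonymous.
Codon 8: UAU Tyr / UAC Tyr — synonymous.
Codon 9: UUG Leu / ACG Thr — nonsynonymous.
Codon 10: GAU Asp / GAC Asp — synonymous.
Nonsynonymous differences: 3.

3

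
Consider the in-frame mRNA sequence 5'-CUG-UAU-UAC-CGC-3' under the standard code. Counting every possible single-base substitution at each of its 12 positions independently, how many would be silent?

Codon 1 (CUG, Leu): 4 synonymous substitutions.
Codon 2 (UAU, Tyr): 1 synonymous substitution.
Codon 3 (UAC, Tyr): 1 synonymous substitution.
Codon 4 (CGC, Arg): 3 synonymous substitutions.
Total: 4 + 1 + 1 + 3 = 9.

9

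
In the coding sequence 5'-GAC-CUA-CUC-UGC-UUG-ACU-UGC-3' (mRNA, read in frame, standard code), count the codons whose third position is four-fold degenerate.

3

Codon 1 GAC (Asp): third position 2-fold.
Codon 2 CUA (Leu): third position 4-fold.
Codon 3 CUC (Leu): third position 4-fold.
Codon 4 UGC (Cys): third position 2-fold.
Codon 5 UUG (Leu): third position 2-fold.
Codon 6 ACU (Thr): third position 4-fold.
Codon 7 UGC (Cys): third position 2-fold.
Four-fold degenerate third positions: 3.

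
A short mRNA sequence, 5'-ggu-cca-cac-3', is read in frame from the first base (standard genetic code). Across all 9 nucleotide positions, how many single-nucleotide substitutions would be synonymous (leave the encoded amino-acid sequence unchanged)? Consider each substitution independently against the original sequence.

Codon 1 (GGU, Gly): 3 synonymous substitutions.
Codon 2 (CCA, Pro): 3 synonymous substitutions.
Codon 3 (CAC, His): 1 synonymous substitution.
Total: 3 + 3 + 1 = 7.

7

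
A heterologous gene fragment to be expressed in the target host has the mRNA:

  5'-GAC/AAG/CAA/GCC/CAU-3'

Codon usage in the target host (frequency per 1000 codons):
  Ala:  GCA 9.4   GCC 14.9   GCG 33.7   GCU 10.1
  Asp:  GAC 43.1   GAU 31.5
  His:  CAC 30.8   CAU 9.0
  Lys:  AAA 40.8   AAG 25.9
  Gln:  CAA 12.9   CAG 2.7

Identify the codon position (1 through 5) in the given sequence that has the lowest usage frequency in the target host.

5

Codon 1 GAC (Asp): 43.1 per 1000.
Codon 2 AAG (Lys): 25.9 per 1000.
Codon 3 CAA (Gln): 12.9 per 1000.
Codon 4 GCC (Ala): 14.9 per 1000.
Codon 5 CAU (His): 9.0 per 1000.
Lowest frequency is 9.0 at codon 5.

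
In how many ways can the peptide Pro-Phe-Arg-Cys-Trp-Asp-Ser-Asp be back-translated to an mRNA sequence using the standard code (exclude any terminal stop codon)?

2304

Pro: 4 codons.
Phe: 2 codons.
Arg: 6 codons.
Cys: 2 codons.
Trp: 1 codon.
Asp: 2 codons.
Ser: 6 codons.
Asp: 2 codons.
4 × 2 × 6 × 2 × 1 × 2 × 6 × 2 = 2304.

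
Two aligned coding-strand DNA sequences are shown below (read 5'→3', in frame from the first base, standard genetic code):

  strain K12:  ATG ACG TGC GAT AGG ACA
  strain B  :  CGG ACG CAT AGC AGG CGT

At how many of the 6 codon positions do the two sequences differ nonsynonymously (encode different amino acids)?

4

Codon 1: ATG Met / CGG Arg — nonsynonymous.
Codon 2: ACG Thr / ACG Thr — identical.
Codon 3: TGC Cys / CAT His — nonsynonymous.
Codon 4: GAT Asp / AGC Ser — nonsynonymous.
Codon 5: AGG Arg / AGG Arg — identical.
Codon 6: ACA Thr / CGT Arg — nonsynonymous.
Nonsynonymous differences: 4.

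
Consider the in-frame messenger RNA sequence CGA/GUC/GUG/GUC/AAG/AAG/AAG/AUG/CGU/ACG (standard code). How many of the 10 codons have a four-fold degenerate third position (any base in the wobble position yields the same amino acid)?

6

Codon 1 CGA (Arg): third position 4-fold.
Codon 2 GUC (Val): third position 4-fold.
Codon 3 GUG (Val): third position 4-fold.
Codon 4 GUC (Val): third position 4-fold.
Codon 5 AAG (Lys): third position 2-fold.
Codon 6 AAG (Lys): third position 2-fold.
Codon 7 AAG (Lys): third position 2-fold.
Codon 8 AUG (Met): third position 1-fold.
Codon 9 CGU (Arg): third position 4-fold.
Codon 10 ACG (Thr): third position 4-fold.
Four-fold degenerate third positions: 6.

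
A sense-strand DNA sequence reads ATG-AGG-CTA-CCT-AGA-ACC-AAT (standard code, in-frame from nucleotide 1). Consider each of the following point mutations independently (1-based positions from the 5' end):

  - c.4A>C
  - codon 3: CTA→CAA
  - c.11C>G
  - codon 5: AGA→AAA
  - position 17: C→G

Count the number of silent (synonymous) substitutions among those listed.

Codon 2: AGG (Arg) → CGG (Arg) — synonymous.
Codon 3: CTA (Leu) → CAA (Gln) — missense.
Codon 4: CCT (Pro) → CGT (Arg) — missense.
Codon 5: AGA (Arg) → AAA (Lys) — missense.
Codon 6: ACC (Thr) → AGC (Ser) — missense.
Synonymous: 1 of 5.

1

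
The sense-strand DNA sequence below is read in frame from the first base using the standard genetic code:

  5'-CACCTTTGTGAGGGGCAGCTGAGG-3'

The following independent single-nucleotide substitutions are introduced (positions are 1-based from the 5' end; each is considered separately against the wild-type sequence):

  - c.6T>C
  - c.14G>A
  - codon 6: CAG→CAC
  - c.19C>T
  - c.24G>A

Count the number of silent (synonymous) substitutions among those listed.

Codon 2: CTT (Leu) → CTC (Leu) — synonymous.
Codon 5: GGG (Gly) → GAG (Glu) — missense.
Codon 6: CAG (Gln) → CAC (His) — missense.
Codon 7: CTG (Leu) → TTG (Leu) — synonymous.
Codon 8: AGG (Arg) → AGA (Arg) — synonymous.
Synonymous: 3 of 5.

3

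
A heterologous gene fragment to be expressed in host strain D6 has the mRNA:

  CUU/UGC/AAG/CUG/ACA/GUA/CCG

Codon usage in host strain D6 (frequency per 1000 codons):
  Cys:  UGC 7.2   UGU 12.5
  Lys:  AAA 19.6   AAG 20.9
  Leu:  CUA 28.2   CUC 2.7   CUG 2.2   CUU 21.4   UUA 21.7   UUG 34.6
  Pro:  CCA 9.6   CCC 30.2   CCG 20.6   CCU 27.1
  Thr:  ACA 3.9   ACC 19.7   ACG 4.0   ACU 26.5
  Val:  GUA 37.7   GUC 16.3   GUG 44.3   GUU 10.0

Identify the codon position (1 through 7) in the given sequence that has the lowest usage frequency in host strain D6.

Codon 1 CUU (Leu): 21.4 per 1000.
Codon 2 UGC (Cys): 7.2 per 1000.
Codon 3 AAG (Lys): 20.9 per 1000.
Codon 4 CUG (Leu): 2.2 per 1000.
Codon 5 ACA (Thr): 3.9 per 1000.
Codon 6 GUA (Val): 37.7 per 1000.
Codon 7 CCG (Pro): 20.6 per 1000.
Lowest frequency is 2.2 at codon 4.

4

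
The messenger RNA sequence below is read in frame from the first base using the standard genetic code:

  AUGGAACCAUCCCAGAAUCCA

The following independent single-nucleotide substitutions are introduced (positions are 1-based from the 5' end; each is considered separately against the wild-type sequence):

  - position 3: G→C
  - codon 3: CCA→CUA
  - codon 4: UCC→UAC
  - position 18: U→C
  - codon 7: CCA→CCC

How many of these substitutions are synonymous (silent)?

Codon 1: AUG (Met) → AUC (Ile) — missense.
Codon 3: CCA (Pro) → CUA (Leu) — missense.
Codon 4: UCC (Ser) → UAC (Tyr) — missense.
Codon 6: AAU (Asn) → AAC (Asn) — synonymous.
Codon 7: CCA (Pro) → CCC (Pro) — synonymous.
Synonymous: 2 of 5.

2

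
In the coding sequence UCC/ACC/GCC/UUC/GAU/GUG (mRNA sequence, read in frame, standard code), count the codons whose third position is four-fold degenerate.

Codon 1 UCC (Ser): third position 4-fold.
Codon 2 ACC (Thr): third position 4-fold.
Codon 3 GCC (Ala): third position 4-fold.
Codon 4 UUC (Phe): third position 2-fold.
Codon 5 GAU (Asp): third position 2-fold.
Codon 6 GUG (Val): third position 4-fold.
Four-fold degenerate third positions: 4.

4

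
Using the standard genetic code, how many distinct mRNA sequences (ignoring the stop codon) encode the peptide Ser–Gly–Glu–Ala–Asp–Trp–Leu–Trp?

2304

Ser: 6 codons.
Gly: 4 codons.
Glu: 2 codons.
Ala: 4 codons.
Asp: 2 codons.
Trp: 1 codon.
Leu: 6 codons.
Trp: 1 codon.
6 × 4 × 2 × 4 × 2 × 1 × 6 × 1 = 2304.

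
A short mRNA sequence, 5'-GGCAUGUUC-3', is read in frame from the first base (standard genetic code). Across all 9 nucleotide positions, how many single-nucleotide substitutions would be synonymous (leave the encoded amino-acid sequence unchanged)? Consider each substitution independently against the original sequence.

4

Codon 1 (GGC, Gly): 3 synonymous substitutions.
Codon 2 (AUG, Met): 0 synonymous substitutions.
Codon 3 (UUC, Phe): 1 synonymous substitution.
Total: 3 + 0 + 1 = 4.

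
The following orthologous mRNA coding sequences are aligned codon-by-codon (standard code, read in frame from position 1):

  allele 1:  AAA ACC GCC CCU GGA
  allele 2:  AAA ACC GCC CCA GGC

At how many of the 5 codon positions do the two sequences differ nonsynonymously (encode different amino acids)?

Codon 1: AAA Lys / AAA Lys — identical.
Codon 2: ACC Thr / ACC Thr — identical.
Codon 3: GCC Ala / GCC Ala — identical.
Codon 4: CCU Pro / CCA Pro — synonymous.
Codon 5: GGA Gly / GGC Gly — synonymous.
Nonsynonymous differences: 0.

0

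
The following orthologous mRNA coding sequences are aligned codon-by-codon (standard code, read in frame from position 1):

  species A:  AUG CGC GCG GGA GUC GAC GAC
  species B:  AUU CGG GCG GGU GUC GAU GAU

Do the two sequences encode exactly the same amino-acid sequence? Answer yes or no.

Codon 1: AUG Met / AUU Ile — nonsynonymous.
Codon 2: CGC Arg / CGG Arg — synonymous.
Codon 3: GCG Ala / GCG Ala — identical.
Codon 4: GGA Gly / GGU Gly — synonymous.
Codon 5: GUC Val / GUC Val — identical.
Codon 6: GAC Asp / GAU Asp — synonymous.
Codon 7: GAC Asp / GAU Asp — synonymous.
Nonsynonymous differences: 1 → different protein.

no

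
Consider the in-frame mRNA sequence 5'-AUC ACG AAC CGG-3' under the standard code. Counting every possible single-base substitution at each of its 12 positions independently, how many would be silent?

10

Codon 1 (AUC, Ile): 2 synonymous substitutions.
Codon 2 (ACG, Thr): 3 synonymous substitutions.
Codon 3 (AAC, Asn): 1 synonymous substitution.
Codon 4 (CGG, Arg): 4 synonymous substitutions.
Total: 2 + 3 + 1 + 4 = 10.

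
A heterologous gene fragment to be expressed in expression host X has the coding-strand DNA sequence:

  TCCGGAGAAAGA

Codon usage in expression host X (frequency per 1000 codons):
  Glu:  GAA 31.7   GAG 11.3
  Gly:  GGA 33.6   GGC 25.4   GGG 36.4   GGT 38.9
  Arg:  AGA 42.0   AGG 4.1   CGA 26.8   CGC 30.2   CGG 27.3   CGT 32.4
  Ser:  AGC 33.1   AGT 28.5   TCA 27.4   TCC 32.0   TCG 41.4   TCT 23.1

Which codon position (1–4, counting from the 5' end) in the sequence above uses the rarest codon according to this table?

Codon 1 TCC (Ser): 32.0 per 1000.
Codon 2 GGA (Gly): 33.6 per 1000.
Codon 3 GAA (Glu): 31.7 per 1000.
Codon 4 AGA (Arg): 42.0 per 1000.
Lowest frequency is 31.7 at codon 3.

3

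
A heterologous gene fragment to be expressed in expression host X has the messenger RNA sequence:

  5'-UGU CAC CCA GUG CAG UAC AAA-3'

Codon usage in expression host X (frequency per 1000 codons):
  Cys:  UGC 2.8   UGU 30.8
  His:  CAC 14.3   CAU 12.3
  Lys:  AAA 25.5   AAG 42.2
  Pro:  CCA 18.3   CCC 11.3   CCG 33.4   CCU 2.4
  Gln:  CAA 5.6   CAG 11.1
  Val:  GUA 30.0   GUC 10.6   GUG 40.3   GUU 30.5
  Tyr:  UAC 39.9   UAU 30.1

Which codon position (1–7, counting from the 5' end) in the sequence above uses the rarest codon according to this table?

Codon 1 UGU (Cys): 30.8 per 1000.
Codon 2 CAC (His): 14.3 per 1000.
Codon 3 CCA (Pro): 18.3 per 1000.
Codon 4 GUG (Val): 40.3 per 1000.
Codon 5 CAG (Gln): 11.1 per 1000.
Codon 6 UAC (Tyr): 39.9 per 1000.
Codon 7 AAA (Lys): 25.5 per 1000.
Lowest frequency is 11.1 at codon 5.

5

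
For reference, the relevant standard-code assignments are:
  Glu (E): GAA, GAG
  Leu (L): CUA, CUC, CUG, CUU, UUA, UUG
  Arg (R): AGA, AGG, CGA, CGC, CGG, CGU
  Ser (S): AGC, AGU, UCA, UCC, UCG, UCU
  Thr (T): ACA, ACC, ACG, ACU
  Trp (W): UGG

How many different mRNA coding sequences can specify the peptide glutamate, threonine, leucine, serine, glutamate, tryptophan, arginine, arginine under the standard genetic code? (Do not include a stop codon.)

20736

Glu: 2 codons.
Thr: 4 codons.
Leu: 6 codons.
Ser: 6 codons.
Glu: 2 codons.
Trp: 1 codon.
Arg: 6 codons.
Arg: 6 codons.
2 × 4 × 6 × 6 × 2 × 1 × 6 × 6 = 20736.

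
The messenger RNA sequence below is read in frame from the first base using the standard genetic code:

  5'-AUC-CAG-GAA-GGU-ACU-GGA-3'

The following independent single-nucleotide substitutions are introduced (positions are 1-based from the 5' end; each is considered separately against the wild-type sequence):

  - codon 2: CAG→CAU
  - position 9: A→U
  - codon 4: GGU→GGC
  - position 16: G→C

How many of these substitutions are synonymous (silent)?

1

Codon 2: CAG (Gln) → CAU (His) — missense.
Codon 3: GAA (Glu) → GAU (Asp) — missense.
Codon 4: GGU (Gly) → GGC (Gly) — synonymous.
Codon 6: GGA (Gly) → CGA (Arg) — missense.
Synonymous: 1 of 4.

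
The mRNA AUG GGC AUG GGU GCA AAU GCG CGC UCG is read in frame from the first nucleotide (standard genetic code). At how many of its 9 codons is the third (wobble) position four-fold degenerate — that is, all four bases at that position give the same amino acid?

Codon 1 AUG (Met): third position 1-fold.
Codon 2 GGC (Gly): third position 4-fold.
Codon 3 AUG (Met): third position 1-fold.
Codon 4 GGU (Gly): third position 4-fold.
Codon 5 GCA (Ala): third position 4-fold.
Codon 6 AAU (Asn): third position 2-fold.
Codon 7 GCG (Ala): third position 4-fold.
Codon 8 CGC (Arg): third position 4-fold.
Codon 9 UCG (Ser): third position 4-fold.
Four-fold degenerate third positions: 6.

6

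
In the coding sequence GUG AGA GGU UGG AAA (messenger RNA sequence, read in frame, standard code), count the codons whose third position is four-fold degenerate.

2

Codon 1 GUG (Val): third position 4-fold.
Codon 2 AGA (Arg): third position 2-fold.
Codon 3 GGU (Gly): third position 4-fold.
Codon 4 UGG (Trp): third position 1-fold.
Codon 5 AAA (Lys): third position 2-fold.
Four-fold degenerate third positions: 2.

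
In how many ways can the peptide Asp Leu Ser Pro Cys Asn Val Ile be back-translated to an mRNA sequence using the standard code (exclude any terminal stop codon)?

Asp: 2 codons.
Leu: 6 codons.
Ser: 6 codons.
Pro: 4 codons.
Cys: 2 codons.
Asn: 2 codons.
Val: 4 codons.
Ile: 3 codons.
2 × 6 × 6 × 4 × 2 × 2 × 4 × 3 = 13824.

13824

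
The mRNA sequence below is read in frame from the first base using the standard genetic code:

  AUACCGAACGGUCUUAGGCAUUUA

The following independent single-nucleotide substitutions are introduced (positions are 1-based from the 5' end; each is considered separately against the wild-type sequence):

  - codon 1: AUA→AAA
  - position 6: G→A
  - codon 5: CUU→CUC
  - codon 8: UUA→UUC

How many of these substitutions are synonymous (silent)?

Codon 1: AUA (Ile) → AAA (Lys) — missense.
Codon 2: CCG (Pro) → CCA (Pro) — synonymous.
Codon 5: CUU (Leu) → CUC (Leu) — synonymous.
Codon 8: UUA (Leu) → UUC (Phe) — missense.
Synonymous: 2 of 4.

2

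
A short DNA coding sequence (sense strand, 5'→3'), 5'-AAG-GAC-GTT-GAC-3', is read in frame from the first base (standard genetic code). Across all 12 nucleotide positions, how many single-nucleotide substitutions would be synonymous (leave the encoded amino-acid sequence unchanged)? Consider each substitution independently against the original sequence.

Codon 1 (AAG, Lys): 1 synonymous substitution.
Codon 2 (GAC, Asp): 1 synonymous substitution.
Codon 3 (GTT, Val): 3 synonymous substitutions.
Codon 4 (GAC, Asp): 1 synonymous substitution.
Total: 1 + 1 + 3 + 1 = 6.

6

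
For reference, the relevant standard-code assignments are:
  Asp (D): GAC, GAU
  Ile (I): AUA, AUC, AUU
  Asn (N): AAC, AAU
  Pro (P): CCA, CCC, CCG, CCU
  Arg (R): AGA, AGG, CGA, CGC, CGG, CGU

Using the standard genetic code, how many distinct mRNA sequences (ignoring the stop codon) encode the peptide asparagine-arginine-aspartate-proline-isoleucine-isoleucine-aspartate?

Asn: 2 codons.
Arg: 6 codons.
Asp: 2 codons.
Pro: 4 codons.
Ile: 3 codons.
Ile: 3 codons.
Asp: 2 codons.
2 × 6 × 2 × 4 × 3 × 3 × 2 = 1728.

1728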